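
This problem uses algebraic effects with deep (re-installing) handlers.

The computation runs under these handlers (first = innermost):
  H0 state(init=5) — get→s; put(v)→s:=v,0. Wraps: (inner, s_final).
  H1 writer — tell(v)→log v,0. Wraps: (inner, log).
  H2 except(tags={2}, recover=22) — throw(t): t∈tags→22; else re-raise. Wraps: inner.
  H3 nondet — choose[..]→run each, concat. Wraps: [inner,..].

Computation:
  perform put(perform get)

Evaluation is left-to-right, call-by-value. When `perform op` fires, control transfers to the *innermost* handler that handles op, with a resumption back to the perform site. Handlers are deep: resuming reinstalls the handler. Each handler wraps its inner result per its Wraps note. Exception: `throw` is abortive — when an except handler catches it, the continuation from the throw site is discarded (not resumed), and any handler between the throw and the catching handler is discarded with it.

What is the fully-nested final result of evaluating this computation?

Answer: [((0, 5), ())]

Working:
get @ H0 ⇒ 5
put(5) @ H0 ⇒ s:=5
H0 returns (0, 5)
H1 returns ((0, 5), ())
H2 returns ((0, 5), ())
H3 returns [((0, 5), ())]
= [((0, 5), ())]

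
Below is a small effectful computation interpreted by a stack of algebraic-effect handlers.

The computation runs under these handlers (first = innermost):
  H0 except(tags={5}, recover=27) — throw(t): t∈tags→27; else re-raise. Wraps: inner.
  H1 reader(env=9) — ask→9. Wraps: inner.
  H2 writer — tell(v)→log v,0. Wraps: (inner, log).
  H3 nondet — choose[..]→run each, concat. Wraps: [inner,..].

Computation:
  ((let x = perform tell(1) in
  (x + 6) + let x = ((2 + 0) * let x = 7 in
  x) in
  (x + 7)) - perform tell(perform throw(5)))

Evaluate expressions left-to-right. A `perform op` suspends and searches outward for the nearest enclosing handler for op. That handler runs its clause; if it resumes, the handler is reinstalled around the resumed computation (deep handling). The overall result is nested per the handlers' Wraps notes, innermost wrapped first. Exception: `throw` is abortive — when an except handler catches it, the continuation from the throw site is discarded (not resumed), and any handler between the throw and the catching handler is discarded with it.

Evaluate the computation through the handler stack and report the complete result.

Answer: [(27, (1))]

Evaluation trace:
tell(1) @ H2 ⇒ log+=1
throw(5) @ H0 caught ⇒ 27
H1 returns 27
H2 returns (27, (1))
H3 returns [(27, (1))]
= [(27, (1))]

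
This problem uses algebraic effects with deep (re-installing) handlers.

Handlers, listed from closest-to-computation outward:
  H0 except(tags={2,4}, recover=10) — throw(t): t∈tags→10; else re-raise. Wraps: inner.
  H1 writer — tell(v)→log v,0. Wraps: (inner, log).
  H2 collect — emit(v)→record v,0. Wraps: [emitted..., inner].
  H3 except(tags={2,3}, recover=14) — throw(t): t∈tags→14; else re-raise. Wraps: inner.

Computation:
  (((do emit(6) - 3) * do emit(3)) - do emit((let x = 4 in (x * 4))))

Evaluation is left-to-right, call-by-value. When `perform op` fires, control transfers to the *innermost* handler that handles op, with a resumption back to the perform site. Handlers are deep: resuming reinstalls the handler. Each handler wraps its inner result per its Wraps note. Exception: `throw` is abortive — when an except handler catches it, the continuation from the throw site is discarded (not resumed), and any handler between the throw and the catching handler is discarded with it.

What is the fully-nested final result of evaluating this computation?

Answer: [6, 3, 16, (0, ())]

Working:
emit(6) @ H2 ⇒ out+=6
emit(3) @ H2 ⇒ out+=3
emit(16) @ H2 ⇒ out+=16
H0 returns 0
H1 returns (0, ())
H2 returns [6, 3, 16, (0, ())]
H3 returns [6, 3, 16, (0, ())]
= [6, 3, 16, (0, ())]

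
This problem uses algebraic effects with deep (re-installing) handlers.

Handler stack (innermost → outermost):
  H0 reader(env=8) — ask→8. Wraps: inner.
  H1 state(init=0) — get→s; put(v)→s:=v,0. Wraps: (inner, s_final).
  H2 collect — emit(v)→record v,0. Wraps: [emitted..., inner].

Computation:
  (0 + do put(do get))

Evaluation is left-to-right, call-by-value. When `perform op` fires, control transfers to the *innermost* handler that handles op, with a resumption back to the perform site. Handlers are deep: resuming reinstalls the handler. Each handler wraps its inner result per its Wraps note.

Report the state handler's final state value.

Step-by-step:
get @ H1 ⇒ 0
put(0) @ H1 ⇒ s:=0
H0 returns 0
H1 returns (0, 0)
H2 returns [(0, 0)]
= [(0, 0)]

Answer: 0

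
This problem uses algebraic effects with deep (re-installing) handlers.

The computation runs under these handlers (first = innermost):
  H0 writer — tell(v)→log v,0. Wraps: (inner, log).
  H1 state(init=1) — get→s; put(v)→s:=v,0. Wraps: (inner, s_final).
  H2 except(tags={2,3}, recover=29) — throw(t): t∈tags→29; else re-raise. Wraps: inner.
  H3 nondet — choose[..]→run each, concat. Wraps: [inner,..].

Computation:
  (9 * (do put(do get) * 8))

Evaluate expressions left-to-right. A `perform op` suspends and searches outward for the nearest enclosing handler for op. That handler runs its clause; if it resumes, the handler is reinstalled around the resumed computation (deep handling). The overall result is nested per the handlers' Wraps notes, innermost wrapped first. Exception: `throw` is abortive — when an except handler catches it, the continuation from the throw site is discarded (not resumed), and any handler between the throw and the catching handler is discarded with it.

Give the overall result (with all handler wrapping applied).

Answer: [((0, ()), 1)]

Evaluation trace:
get @ H1 ⇒ 1
put(1) @ H1 ⇒ s:=1
H0 returns (0, ())
H1 returns ((0, ()), 1)
H2 returns ((0, ()), 1)
H3 returns [((0, ()), 1)]
= [((0, ()), 1)]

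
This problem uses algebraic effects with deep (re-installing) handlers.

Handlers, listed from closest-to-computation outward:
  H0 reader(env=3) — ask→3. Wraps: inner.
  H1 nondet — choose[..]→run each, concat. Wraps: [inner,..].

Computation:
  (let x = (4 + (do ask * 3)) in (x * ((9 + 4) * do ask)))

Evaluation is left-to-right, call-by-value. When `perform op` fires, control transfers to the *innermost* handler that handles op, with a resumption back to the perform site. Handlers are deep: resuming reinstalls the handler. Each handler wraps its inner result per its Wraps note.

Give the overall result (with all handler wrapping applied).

Working:
ask @ H0 ⇒ 3
ask @ H0 ⇒ 3
H0 returns 507
H1 returns [507]
= [507]

Answer: [507]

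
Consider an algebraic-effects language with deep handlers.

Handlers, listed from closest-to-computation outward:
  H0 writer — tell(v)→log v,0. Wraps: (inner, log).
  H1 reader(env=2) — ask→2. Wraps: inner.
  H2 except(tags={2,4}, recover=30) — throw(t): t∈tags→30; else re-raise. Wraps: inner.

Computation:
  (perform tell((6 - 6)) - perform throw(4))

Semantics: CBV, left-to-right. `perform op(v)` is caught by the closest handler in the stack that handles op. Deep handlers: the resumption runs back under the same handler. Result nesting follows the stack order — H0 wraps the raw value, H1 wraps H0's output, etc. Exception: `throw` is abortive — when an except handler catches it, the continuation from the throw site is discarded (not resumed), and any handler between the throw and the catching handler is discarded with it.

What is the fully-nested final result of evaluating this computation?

Step-by-step:
tell(0) @ H0 ⇒ log+=0
throw(4) @ H2 caught ⇒ 30
= 30

Answer: 30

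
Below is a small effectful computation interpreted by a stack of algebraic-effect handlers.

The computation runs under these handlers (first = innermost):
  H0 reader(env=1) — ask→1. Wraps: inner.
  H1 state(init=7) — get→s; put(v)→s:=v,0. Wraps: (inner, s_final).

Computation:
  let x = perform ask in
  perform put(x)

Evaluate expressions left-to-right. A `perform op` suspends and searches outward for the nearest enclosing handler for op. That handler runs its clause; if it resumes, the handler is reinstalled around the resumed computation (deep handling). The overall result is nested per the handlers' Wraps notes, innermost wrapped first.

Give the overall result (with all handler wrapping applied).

Evaluation trace:
ask @ H0 ⇒ 1
put(1) @ H1 ⇒ s:=1
H0 returns 0
H1 returns (0, 1)
= (0, 1)

Answer: (0, 1)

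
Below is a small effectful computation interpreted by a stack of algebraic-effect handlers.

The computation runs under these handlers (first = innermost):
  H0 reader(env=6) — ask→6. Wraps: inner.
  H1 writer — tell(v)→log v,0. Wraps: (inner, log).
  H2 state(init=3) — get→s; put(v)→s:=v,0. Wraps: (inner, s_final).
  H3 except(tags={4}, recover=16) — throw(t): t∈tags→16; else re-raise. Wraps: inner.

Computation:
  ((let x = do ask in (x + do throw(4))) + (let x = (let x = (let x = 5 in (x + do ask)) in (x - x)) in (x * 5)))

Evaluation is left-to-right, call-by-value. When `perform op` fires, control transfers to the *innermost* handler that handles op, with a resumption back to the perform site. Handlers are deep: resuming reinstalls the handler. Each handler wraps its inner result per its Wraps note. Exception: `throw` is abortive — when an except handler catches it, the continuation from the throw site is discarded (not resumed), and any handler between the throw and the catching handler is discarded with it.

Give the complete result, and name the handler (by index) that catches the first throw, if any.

Evaluation trace:
ask @ H0 ⇒ 6
throw(4) @ H3 caught ⇒ 16
= 16

Answer: 16 ; first throw caught by: H3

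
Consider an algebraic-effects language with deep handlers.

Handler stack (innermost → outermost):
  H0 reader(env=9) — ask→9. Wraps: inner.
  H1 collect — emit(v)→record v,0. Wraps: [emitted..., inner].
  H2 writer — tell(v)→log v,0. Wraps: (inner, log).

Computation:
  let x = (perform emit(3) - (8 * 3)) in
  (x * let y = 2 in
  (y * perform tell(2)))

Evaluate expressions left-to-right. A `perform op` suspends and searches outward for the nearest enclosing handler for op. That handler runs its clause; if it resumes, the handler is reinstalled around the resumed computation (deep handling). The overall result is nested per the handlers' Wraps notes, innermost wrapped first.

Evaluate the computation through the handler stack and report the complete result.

Working:
emit(3) @ H1 ⇒ out+=3
tell(2) @ H2 ⇒ log+=2
H0 returns 0
H1 returns [3, 0]
H2 returns ([3, 0], (2))
= ([3, 0], (2))

Answer: ([3, 0], (2))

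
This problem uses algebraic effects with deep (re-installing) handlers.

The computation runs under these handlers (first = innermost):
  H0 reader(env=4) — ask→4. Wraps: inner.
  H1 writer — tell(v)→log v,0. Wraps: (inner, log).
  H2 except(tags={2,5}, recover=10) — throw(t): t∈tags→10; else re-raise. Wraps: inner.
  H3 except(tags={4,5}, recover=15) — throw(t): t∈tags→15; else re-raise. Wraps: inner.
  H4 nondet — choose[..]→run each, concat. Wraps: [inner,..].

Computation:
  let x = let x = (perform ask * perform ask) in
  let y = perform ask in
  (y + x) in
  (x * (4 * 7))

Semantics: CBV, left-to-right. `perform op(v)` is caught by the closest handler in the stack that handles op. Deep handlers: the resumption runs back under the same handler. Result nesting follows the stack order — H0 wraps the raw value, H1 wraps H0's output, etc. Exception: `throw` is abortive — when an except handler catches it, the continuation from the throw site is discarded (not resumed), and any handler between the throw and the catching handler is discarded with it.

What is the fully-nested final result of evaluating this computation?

Answer: [(560, ())]

Working:
ask @ H0 ⇒ 4
ask @ H0 ⇒ 4
ask @ H0 ⇒ 4
H0 returns 560
H1 returns (560, ())
H2 returns (560, ())
H3 returns (560, ())
H4 returns [(560, ())]
= [(560, ())]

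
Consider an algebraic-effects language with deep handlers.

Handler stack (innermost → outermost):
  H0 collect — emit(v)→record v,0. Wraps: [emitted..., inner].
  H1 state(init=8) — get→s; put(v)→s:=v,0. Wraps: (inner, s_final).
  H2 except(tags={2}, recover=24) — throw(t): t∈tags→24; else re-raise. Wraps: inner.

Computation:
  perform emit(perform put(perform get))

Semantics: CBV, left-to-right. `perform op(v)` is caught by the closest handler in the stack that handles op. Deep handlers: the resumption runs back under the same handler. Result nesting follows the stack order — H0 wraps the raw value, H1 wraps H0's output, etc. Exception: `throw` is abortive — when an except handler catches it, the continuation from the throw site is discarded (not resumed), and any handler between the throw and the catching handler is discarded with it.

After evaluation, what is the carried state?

Step-by-step:
get @ H1 ⇒ 8
put(8) @ H1 ⇒ s:=8
emit(0) @ H0 ⇒ out+=0
H0 returns [0, 0]
H1 returns ([0, 0], 8)
H2 returns ([0, 0], 8)
= ([0, 0], 8)

Answer: 8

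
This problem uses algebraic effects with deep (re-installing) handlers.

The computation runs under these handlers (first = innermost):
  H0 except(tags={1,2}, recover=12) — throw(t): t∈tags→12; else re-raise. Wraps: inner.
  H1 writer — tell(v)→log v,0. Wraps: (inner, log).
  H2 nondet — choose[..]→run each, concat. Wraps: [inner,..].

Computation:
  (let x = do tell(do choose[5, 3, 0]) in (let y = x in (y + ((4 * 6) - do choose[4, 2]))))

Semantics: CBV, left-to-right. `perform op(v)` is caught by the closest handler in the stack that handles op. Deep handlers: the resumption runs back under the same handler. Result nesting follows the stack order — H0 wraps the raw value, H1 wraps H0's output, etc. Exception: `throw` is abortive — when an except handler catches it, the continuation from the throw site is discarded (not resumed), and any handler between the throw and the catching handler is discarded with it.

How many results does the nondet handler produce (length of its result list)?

Working:
choose[5, 3, 0] @ H2
  branch[0] choose=5:
    tell(5) @ H1 ⇒ log+=5
    choose[4, 2] @ H2
      branch[0] choose=4:
        H0 returns 20
        H1 returns (20, (5))
        H2 returns [(20, (5))]
      branch[1] choose=2:
        H0 returns 22
        H1 returns (22, (5))
        H2 returns [(22, (5))]
  branch[1] choose=3:
    tell(3) @ H1 ⇒ log+=3
    choose[4, 2] @ H2
      branch[0] choose=4:
        H0 returns 20
        H1 returns (20, (3))
        H2 returns [(20, (3))]
      branch[1] choose=2:
        H0 returns 22
        H1 returns (22, (3))
        H2 returns [(22, (3))]
  branch[2] choose=0:
    tell(0) @ H1 ⇒ log+=0
    choose[4, 2] @ H2
      branch[0] choose=4:
        H0 returns 20
        H1 returns (20, (0))
        H2 returns [(20, (0))]
      branch[1] choose=2:
        H0 returns 22
        H1 returns (22, (0))
        H2 returns [(22, (0))]
= [(20, (5)), (22, (5)), (20, (3)), (22, (3)), (20, (0)), (22, (0))]

Answer: 6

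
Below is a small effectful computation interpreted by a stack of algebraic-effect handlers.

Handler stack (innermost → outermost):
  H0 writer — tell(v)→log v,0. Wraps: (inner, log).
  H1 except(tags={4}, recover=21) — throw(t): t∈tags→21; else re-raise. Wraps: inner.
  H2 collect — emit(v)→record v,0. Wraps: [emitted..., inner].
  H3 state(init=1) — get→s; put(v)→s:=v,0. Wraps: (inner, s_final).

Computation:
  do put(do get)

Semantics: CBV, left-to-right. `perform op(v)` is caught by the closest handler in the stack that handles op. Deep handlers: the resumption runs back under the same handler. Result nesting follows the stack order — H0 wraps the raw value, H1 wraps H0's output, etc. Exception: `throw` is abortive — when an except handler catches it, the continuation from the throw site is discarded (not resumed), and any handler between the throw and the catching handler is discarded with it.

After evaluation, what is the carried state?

Working:
get @ H3 ⇒ 1
put(1) @ H3 ⇒ s:=1
H0 returns (0, ())
H1 returns (0, ())
H2 returns [(0, ())]
H3 returns ([(0, ())], 1)
= ([(0, ())], 1)

Answer: 1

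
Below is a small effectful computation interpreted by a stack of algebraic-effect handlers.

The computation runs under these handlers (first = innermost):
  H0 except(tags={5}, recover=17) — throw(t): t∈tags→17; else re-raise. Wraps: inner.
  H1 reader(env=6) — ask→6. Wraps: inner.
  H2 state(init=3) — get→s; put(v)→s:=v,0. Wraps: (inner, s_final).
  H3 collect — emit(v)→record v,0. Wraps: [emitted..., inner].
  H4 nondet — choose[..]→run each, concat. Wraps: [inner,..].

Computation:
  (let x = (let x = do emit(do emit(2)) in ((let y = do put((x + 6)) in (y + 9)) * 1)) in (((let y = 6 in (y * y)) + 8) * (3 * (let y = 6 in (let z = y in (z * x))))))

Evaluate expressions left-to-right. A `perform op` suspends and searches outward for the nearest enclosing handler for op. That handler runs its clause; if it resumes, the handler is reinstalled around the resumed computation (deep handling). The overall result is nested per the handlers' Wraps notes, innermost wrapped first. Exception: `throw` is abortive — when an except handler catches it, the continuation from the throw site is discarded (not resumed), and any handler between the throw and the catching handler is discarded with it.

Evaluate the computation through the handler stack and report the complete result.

Answer: [[2, 0, (7128, 6)]]

Step-by-step:
emit(2) @ H3 ⇒ out+=2
emit(0) @ H3 ⇒ out+=0
put(6) @ H2 ⇒ s:=6
H0 returns 7128
H1 returns 7128
H2 returns (7128, 6)
H3 returns [2, 0, (7128, 6)]
H4 returns [[2, 0, (7128, 6)]]
= [[2, 0, (7128, 6)]]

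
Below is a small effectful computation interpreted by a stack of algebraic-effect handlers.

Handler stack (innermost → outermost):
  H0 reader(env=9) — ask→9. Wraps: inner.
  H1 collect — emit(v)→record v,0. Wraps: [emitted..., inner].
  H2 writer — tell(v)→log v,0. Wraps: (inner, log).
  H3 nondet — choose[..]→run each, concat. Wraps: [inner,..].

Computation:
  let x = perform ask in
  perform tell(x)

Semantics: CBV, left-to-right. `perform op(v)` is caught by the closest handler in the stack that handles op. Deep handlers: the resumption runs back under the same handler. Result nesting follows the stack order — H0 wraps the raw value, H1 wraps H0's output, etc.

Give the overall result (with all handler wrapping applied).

Answer: [([0], (9))]

Step-by-step:
ask @ H0 ⇒ 9
tell(9) @ H2 ⇒ log+=9
H0 returns 0
H1 returns [0]
H2 returns ([0], (9))
H3 returns [([0], (9))]
= [([0], (9))]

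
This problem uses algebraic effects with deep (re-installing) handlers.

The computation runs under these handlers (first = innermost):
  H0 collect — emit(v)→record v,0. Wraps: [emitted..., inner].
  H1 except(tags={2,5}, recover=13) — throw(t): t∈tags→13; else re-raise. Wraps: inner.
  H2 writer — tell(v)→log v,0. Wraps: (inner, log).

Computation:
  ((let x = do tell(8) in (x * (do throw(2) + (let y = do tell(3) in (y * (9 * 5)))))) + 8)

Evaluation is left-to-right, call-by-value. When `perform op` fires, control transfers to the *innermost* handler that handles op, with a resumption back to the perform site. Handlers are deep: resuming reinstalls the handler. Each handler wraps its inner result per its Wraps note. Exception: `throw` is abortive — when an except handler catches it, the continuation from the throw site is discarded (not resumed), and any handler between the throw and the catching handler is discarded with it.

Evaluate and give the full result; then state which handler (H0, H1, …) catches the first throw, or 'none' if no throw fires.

Answer: (13, (8)) ; first throw caught by: H1

Working:
tell(8) @ H2 ⇒ log+=8
throw(2) @ H1 caught ⇒ 13
H2 returns (13, (8))
= (13, (8))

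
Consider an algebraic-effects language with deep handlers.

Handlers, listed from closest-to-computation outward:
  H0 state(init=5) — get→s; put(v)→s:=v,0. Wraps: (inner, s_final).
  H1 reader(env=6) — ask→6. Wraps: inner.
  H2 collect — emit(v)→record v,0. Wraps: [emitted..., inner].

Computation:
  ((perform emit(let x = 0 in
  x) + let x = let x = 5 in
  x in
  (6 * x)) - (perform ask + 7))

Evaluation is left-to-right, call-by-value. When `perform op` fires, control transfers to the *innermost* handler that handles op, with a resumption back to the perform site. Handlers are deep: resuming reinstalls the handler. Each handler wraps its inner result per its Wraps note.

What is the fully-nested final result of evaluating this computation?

Answer: [0, (17, 5)]

Step-by-step:
emit(0) @ H2 ⇒ out+=0
ask @ H1 ⇒ 6
H0 returns (17, 5)
H1 returns (17, 5)
H2 returns [0, (17, 5)]
= [0, (17, 5)]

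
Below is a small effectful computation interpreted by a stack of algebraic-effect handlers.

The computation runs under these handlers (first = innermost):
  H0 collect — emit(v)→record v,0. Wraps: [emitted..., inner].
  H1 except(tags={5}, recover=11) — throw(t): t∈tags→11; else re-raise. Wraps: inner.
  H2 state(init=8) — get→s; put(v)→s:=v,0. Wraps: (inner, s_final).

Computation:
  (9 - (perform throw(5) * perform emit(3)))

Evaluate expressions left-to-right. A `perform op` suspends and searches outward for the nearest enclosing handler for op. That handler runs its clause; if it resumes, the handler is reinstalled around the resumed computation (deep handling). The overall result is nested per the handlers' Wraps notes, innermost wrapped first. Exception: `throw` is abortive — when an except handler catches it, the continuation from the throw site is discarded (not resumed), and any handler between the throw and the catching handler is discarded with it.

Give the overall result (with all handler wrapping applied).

Working:
throw(5) @ H1 caught ⇒ 11
H2 returns (11, 8)
= (11, 8)

Answer: (11, 8)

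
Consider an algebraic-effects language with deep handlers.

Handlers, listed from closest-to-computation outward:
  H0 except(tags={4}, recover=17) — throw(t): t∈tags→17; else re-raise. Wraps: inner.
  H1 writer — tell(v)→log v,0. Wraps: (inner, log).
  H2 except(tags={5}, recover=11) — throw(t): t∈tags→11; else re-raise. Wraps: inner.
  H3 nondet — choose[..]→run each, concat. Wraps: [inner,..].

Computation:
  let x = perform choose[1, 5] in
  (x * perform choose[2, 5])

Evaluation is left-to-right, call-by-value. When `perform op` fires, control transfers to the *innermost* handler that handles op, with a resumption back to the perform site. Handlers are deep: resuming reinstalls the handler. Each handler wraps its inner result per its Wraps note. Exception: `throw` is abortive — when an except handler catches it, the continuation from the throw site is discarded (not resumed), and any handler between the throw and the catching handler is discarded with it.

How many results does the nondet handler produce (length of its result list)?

Answer: 4

Step-by-step:
choose[1, 5] @ H3
  branch[0] choose=1:
    choose[2, 5] @ H3
      branch[0] choose=2:
        H0 returns 2
        H1 returns (2, ())
        H2 returns (2, ())
        H3 returns [(2, ())]
      branch[1] choose=5:
        H0 returns 5
        H1 returns (5, ())
        H2 returns (5, ())
        H3 returns [(5, ())]
  branch[1] choose=5:
    choose[2, 5] @ H3
      branch[0] choose=2:
        H0 returns 10
        H1 returns (10, ())
        H2 returns (10, ())
        H3 returns [(10, ())]
      branch[1] choose=5:
        H0 returns 25
        H1 returns (25, ())
        H2 returns (25, ())
        H3 returns [(25, ())]
= [(2, ()), (5, ()), (10, ()), (25, ())]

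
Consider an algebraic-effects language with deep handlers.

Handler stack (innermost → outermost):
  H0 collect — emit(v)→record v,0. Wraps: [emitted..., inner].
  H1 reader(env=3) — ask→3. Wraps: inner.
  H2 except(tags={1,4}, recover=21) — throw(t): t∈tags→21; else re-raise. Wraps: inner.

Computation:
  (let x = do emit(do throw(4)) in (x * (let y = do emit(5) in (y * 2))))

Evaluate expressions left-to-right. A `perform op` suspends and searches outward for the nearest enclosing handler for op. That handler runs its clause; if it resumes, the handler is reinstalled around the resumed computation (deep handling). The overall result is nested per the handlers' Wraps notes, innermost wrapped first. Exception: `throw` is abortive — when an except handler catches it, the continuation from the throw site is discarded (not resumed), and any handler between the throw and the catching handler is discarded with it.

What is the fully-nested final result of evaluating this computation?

Step-by-step:
throw(4) @ H2 caught ⇒ 21
= 21

Answer: 21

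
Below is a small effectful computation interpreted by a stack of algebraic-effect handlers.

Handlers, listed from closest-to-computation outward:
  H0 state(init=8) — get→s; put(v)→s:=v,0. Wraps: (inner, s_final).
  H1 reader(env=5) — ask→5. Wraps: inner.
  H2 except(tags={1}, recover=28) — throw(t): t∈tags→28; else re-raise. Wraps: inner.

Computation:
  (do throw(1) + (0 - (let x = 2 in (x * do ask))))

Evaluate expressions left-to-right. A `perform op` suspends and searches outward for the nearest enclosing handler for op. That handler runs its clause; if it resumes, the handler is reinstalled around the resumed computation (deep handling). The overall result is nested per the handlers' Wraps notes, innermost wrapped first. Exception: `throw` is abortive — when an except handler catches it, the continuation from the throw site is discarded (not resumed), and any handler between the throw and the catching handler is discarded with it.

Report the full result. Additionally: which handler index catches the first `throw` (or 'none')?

Answer: 28 ; first throw caught by: H2

Evaluation trace:
throw(1) @ H2 caught ⇒ 28
= 28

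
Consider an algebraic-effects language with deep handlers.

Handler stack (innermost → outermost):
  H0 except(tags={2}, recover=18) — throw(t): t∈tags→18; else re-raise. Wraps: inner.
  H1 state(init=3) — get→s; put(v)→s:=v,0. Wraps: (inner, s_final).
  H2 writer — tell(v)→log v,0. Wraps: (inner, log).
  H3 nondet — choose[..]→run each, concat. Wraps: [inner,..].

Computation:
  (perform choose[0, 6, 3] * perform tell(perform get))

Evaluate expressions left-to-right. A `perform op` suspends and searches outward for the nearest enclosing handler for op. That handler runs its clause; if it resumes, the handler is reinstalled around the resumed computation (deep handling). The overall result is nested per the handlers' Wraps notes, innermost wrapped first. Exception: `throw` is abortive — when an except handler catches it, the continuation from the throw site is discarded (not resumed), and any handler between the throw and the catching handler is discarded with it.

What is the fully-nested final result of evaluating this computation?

Answer: [((0, 3), (3)), ((0, 3), (3)), ((0, 3), (3))]

Working:
choose[0, 6, 3] @ H3
  branch[0] choose=0:
    get @ H1 ⇒ 3
    tell(3) @ H2 ⇒ log+=3
    H0 returns 0
    H1 returns (0, 3)
    H2 returns ((0, 3), (3))
    H3 returns [((0, 3), (3))]
  branch[1] choose=6:
    get @ H1 ⇒ 3
    tell(3) @ H2 ⇒ log+=3
    H0 returns 0
    H1 returns (0, 3)
    H2 returns ((0, 3), (3))
    H3 returns [((0, 3), (3))]
  branch[2] choose=3:
    get @ H1 ⇒ 3
    tell(3) @ H2 ⇒ log+=3
    H0 returns 0
    H1 returns (0, 3)
    H2 returns ((0, 3), (3))
    H3 returns [((0, 3), (3))]
= [((0, 3), (3)), ((0, 3), (3)), ((0, 3), (3))]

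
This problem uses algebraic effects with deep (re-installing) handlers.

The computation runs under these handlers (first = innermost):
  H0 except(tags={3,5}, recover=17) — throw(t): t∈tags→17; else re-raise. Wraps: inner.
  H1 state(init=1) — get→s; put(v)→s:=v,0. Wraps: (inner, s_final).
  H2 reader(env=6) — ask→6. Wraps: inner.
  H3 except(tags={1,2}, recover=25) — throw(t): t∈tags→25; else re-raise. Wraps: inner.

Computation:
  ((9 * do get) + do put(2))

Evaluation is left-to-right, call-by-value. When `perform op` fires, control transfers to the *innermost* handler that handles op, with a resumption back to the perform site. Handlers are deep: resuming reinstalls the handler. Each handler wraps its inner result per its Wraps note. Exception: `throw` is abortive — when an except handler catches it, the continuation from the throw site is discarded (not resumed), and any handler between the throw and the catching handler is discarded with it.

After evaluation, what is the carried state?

Working:
get @ H1 ⇒ 1
put(2) @ H1 ⇒ s:=2
H0 returns 9
H1 returns (9, 2)
H2 returns (9, 2)
H3 returns (9, 2)
= (9, 2)

Answer: 2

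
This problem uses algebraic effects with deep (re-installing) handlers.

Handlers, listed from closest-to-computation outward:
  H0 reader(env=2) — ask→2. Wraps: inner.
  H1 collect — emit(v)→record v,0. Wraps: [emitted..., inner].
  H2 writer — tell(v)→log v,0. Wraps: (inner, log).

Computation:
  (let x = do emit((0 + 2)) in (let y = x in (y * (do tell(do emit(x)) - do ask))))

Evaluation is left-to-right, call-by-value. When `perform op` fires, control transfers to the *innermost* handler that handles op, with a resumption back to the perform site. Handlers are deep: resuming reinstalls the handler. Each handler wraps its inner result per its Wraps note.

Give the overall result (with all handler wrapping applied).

Answer: ([2, 0, 0], (0))

Step-by-step:
emit(2) @ H1 ⇒ out+=2
emit(0) @ H1 ⇒ out+=0
tell(0) @ H2 ⇒ log+=0
ask @ H0 ⇒ 2
H0 returns 0
H1 returns [2, 0, 0]
H2 returns ([2, 0, 0], (0))
= ([2, 0, 0], (0))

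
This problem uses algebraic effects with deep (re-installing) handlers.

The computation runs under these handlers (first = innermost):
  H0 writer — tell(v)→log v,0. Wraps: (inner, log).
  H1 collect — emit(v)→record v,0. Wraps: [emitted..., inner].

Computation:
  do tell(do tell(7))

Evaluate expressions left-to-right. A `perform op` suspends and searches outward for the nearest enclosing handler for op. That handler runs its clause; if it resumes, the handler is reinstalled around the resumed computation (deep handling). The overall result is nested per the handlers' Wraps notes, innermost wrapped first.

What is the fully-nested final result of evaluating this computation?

Evaluation trace:
tell(7) @ H0 ⇒ log+=7
tell(0) @ H0 ⇒ log+=0
H0 returns (0, (7, 0))
H1 returns [(0, (7, 0))]
= [(0, (7, 0))]

Answer: [(0, (7, 0))]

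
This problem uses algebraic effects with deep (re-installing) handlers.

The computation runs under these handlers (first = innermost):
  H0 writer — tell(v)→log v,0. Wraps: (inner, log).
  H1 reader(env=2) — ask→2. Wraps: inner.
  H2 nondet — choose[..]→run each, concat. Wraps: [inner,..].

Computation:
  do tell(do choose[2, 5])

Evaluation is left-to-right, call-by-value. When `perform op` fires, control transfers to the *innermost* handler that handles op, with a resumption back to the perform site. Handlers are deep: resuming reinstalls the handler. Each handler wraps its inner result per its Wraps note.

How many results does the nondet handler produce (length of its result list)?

Answer: 2

Working:
choose[2, 5] @ H2
  branch[0] choose=2:
    tell(2) @ H0 ⇒ log+=2
    H0 returns (0, (2))
    H1 returns (0, (2))
    H2 returns [(0, (2))]
  branch[1] choose=5:
    tell(5) @ H0 ⇒ log+=5
    H0 returns (0, (5))
    H1 returns (0, (5))
    H2 returns [(0, (5))]
= [(0, (2)), (0, (5))]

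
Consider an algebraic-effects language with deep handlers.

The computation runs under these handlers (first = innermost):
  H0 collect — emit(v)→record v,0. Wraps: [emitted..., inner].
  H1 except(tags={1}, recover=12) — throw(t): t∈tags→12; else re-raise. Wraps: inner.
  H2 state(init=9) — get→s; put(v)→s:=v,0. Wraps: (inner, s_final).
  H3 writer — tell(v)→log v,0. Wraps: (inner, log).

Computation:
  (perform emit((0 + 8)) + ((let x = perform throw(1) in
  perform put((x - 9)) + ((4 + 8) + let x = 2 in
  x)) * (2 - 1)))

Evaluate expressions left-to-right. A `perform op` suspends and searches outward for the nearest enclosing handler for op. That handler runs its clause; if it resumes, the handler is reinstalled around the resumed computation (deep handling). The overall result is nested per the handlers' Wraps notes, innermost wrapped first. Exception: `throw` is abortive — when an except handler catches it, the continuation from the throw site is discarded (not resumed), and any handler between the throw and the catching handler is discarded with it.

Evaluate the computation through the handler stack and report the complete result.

Working:
emit(8) @ H0 ⇒ out+=8
throw(1) @ H1 caught ⇒ 12
H2 returns (12, 9)
H3 returns ((12, 9), ())
= ((12, 9), ())

Answer: ((12, 9), ())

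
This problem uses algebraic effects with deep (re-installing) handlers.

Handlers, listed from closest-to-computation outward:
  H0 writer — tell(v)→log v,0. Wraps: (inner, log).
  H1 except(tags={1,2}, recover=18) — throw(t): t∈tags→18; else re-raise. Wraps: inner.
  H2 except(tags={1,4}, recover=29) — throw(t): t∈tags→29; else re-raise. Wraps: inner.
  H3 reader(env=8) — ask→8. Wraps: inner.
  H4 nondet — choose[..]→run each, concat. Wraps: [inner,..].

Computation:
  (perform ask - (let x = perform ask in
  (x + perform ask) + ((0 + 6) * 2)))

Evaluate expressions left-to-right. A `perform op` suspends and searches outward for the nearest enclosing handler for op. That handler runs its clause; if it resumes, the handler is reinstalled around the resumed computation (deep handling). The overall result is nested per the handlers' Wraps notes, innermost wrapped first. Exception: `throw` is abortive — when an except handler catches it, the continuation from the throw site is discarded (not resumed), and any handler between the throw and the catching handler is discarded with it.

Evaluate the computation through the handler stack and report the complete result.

Evaluation trace:
ask @ H3 ⇒ 8
ask @ H3 ⇒ 8
ask @ H3 ⇒ 8
H0 returns (-20, ())
H1 returns (-20, ())
H2 returns (-20, ())
H3 returns (-20, ())
H4 returns [(-20, ())]
= [(-20, ())]

Answer: [(-20, ())]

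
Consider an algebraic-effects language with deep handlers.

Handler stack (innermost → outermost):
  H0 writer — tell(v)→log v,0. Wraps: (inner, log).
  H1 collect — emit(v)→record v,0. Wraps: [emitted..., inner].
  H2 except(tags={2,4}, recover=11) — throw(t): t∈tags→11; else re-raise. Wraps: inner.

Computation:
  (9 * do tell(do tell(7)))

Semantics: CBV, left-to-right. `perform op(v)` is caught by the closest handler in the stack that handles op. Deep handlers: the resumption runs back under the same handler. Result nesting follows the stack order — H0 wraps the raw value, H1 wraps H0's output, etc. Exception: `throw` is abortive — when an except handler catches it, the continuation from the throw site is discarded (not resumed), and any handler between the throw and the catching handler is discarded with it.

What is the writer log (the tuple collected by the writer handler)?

Evaluation trace:
tell(7) @ H0 ⇒ log+=7
tell(0) @ H0 ⇒ log+=0
H0 returns (0, (7, 0))
H1 returns [(0, (7, 0))]
H2 returns [(0, (7, 0))]
= [(0, (7, 0))]

Answer: (7, 0)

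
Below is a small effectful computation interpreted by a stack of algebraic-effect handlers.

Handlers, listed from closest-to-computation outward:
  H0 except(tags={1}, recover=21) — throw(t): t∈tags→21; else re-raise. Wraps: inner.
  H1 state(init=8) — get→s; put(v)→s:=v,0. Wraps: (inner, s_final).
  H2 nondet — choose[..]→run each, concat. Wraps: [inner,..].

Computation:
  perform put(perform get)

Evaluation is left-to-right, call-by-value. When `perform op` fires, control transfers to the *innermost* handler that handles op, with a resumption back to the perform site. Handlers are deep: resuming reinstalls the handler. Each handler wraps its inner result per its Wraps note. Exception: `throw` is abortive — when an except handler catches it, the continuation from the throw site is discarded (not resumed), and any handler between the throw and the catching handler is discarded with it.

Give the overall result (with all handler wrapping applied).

Step-by-step:
get @ H1 ⇒ 8
put(8) @ H1 ⇒ s:=8
H0 returns 0
H1 returns (0, 8)
H2 returns [(0, 8)]
= [(0, 8)]

Answer: [(0, 8)]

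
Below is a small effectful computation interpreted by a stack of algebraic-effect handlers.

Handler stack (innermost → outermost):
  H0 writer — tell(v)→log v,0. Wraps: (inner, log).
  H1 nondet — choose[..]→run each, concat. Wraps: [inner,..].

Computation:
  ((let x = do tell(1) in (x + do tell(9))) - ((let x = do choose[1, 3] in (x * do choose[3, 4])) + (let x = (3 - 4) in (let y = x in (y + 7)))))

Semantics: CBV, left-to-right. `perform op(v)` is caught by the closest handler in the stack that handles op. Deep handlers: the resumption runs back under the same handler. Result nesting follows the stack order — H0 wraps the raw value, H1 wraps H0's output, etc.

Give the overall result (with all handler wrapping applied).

Answer: [(-9, (1, 9)), (-10, (1, 9)), (-15, (1, 9)), (-18, (1, 9))]

Evaluation trace:
tell(1) @ H0 ⇒ log+=1
tell(9) @ H0 ⇒ log+=9
choose[1, 3] @ H1
  branch[0] choose=1:
    choose[3, 4] @ H1
      branch[0] choose=3:
        H0 returns (-9, (1, 9))
        H1 returns [(-9, (1, 9))]
      branch[1] choose=4:
        H0 returns (-10, (1, 9))
        H1 returns [(-10, (1, 9))]
  branch[1] choose=3:
    choose[3, 4] @ H1
      branch[0] choose=3:
        H0 returns (-15, (1, 9))
        H1 returns [(-15, (1, 9))]
      branch[1] choose=4:
        H0 returns (-18, (1, 9))
        H1 returns [(-18, (1, 9))]
= [(-9, (1, 9)), (-10, (1, 9)), (-15, (1, 9)), (-18, (1, 9))]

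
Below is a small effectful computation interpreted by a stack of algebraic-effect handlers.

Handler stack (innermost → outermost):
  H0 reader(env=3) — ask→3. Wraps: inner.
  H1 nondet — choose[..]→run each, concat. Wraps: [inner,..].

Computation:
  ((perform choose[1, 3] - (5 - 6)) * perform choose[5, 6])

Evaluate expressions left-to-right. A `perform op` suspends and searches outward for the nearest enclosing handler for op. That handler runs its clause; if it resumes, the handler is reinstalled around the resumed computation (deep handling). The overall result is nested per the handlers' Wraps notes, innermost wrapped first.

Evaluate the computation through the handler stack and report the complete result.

Answer: [10, 12, 20, 24]

Working:
choose[1, 3] @ H1
  branch[0] choose=1:
    choose[5, 6] @ H1
      branch[0] choose=5:
        H0 returns 10
        H1 returns [10]
      branch[1] choose=6:
        H0 returns 12
        H1 returns [12]
  branch[1] choose=3:
    choose[5, 6] @ H1
      branch[0] choose=5:
        H0 returns 20
        H1 returns [20]
      branch[1] choose=6:
        H0 returns 24
        H1 returns [24]
= [10, 12, 20, 24]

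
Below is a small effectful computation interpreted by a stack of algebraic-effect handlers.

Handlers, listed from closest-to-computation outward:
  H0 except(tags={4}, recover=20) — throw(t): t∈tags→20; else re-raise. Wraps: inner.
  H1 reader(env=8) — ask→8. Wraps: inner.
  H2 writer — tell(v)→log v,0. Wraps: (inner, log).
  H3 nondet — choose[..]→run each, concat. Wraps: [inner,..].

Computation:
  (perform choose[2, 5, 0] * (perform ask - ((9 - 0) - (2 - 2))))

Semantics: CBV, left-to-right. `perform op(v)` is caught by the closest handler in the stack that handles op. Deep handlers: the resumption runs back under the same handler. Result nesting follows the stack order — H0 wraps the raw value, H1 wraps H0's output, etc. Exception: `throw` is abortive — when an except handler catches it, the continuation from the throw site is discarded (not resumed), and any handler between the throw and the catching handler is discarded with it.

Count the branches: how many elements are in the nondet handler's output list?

Step-by-step:
choose[2, 5, 0] @ H3
  branch[0] choose=2:
    ask @ H1 ⇒ 8
    H0 returns -2
    H1 returns -2
    H2 returns (-2, ())
    H3 returns [(-2, ())]
  branch[1] choose=5:
    ask @ H1 ⇒ 8
    H0 returns -5
    H1 returns -5
    H2 returns (-5, ())
    H3 returns [(-5, ())]
  branch[2] choose=0:
    ask @ H1 ⇒ 8
    H0 returns 0
    H1 returns 0
    H2 returns (0, ())
    H3 returns [(0, ())]
= [(-2, ()), (-5, ()), (0, ())]

Answer: 3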